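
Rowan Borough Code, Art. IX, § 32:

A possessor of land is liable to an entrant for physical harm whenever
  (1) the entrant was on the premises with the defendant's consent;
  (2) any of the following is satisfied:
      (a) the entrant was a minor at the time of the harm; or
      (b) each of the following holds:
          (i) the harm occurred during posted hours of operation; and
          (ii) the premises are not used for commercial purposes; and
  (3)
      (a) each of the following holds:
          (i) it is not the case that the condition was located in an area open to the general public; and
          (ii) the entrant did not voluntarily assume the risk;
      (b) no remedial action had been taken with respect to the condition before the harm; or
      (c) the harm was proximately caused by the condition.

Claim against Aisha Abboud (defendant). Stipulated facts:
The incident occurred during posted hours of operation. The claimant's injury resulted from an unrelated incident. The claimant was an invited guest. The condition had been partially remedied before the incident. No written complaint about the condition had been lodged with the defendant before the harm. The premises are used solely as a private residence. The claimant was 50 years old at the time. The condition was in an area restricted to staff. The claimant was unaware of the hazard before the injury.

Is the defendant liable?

(1) consent to enter — met.
(a) entrant a minor — fails.
(i) during posted hours — holds.
(ii) not (commercial use) — satisfied.
So (b) is satisfied (T AND T).
(2): F OR T → true.
(i) not (public area) — satisfied.
(ii) no assumed risk — satisfied.
(a): T AND T → true.
(b) no remedial action — not met.
(c) proximate cause — not satisfied.
So (3) is satisfied (T OR F OR F).
Overall: T AND T AND T → true.

Yes — liable.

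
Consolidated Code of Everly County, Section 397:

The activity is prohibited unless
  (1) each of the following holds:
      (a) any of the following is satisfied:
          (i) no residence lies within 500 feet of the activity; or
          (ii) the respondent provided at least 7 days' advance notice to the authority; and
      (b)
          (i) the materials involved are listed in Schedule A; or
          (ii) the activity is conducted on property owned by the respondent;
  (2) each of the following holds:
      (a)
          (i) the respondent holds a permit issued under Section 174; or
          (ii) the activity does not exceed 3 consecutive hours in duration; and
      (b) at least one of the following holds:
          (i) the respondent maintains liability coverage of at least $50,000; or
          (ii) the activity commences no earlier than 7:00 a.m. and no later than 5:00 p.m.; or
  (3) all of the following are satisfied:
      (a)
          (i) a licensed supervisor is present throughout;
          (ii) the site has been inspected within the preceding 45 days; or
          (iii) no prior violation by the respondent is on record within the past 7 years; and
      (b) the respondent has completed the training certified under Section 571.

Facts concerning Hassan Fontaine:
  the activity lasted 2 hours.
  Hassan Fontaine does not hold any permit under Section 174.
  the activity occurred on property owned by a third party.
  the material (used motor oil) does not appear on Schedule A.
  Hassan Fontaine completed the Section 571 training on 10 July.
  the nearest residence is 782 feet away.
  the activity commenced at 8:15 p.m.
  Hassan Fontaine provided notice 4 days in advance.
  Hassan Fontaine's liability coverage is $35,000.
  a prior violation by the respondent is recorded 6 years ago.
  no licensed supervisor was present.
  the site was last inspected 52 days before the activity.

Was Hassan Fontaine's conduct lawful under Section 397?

No — unlawful.

(i) no residence in 500 ft — holds.
(ii) ≥7 days' notice — not met.
(a) = T OR F = true.
(i) Schedule A material — not met.
(ii) own property — fails.
(b): F OR F → false.
(1) = T AND F = false.
(i) holds permit — not satisfied.
(ii) ≤ 3 hrs duration — holds.
(a) = F OR T = true.
(i) coverage ≥ $50,000 — fails.
(ii) start within hours — not satisfied.
(b) = F OR F = false.
So (2) is not satisfied (T AND F).
(i) supervisor present — fails.
(ii) site inspected — not met.
(iii) no prior violation — not satisfied.
So (a) is not satisfied (F OR F OR F).
(b) training certified — holds.
(3) = F AND T = false.
Overall: F OR F OR F → false.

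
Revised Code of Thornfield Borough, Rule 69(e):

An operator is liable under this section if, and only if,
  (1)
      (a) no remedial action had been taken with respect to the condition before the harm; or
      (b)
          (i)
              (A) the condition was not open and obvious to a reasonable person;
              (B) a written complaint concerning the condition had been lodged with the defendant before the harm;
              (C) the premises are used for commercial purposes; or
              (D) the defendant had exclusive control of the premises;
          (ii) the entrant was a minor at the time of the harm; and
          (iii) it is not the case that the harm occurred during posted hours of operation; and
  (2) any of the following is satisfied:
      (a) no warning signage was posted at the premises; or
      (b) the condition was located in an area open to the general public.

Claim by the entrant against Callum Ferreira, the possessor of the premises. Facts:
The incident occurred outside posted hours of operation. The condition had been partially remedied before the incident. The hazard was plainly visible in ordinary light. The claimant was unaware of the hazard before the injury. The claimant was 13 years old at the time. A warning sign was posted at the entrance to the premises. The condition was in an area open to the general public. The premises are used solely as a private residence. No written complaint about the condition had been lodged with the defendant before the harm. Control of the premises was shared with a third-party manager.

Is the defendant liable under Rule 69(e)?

No — not liable.

(a) no remedial action — not satisfied.
(A) not open/obvious — not met.
(B) complaint lodged — not satisfied.
(C) commercial use — not met.
(D) exclusive control — not met.
(i): F OR F OR F OR F → false.
(ii) entrant a minor — satisfied.
(iii) not (during posted hours) — holds.
(b) = F AND T AND T = false.
(1) = F OR F = false.
(a) no signage posted — not satisfied.
(b) public area — met.
(2): F OR T → true.
So Overall is not satisfied (F AND T).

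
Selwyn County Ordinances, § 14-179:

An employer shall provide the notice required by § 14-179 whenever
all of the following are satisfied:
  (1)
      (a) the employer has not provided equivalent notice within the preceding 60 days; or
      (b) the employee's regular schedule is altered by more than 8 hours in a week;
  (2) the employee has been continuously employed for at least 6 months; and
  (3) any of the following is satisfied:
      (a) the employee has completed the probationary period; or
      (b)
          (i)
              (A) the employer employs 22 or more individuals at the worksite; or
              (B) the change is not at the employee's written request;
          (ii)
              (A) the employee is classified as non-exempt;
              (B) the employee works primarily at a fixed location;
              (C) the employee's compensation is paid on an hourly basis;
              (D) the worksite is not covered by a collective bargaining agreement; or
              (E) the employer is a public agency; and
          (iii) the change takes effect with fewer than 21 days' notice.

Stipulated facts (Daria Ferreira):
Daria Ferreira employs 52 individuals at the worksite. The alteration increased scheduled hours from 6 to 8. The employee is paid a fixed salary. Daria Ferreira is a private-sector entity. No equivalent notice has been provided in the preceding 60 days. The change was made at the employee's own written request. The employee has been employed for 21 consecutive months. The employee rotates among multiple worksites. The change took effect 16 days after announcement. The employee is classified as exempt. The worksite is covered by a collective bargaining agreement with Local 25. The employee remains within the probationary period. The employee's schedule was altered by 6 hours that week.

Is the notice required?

No — not required.

(a) no recent notice — holds.
(b) schedule shift > 8h — fails.
(1): T OR F → true.
(2) tenure ≥ 6 mo. — holds.
(a) past probation — not satisfied.
(A) ≥ 22 at site — met.
(B) not employee-requested — fails.
(i) = T OR F = true.
(A) non-exempt — not met.
(B) fixed location — not met.
(C) hourly-paid — not satisfied.
(D) no CBA — fails.
(E) public agency — fails.
(ii) = F OR F OR F OR F OR F = false.
(iii) < 21 days' notice — met.
(b) = T AND F AND T = false.
So (3) is not satisfied (F OR F).
Overall: T AND T AND F → false.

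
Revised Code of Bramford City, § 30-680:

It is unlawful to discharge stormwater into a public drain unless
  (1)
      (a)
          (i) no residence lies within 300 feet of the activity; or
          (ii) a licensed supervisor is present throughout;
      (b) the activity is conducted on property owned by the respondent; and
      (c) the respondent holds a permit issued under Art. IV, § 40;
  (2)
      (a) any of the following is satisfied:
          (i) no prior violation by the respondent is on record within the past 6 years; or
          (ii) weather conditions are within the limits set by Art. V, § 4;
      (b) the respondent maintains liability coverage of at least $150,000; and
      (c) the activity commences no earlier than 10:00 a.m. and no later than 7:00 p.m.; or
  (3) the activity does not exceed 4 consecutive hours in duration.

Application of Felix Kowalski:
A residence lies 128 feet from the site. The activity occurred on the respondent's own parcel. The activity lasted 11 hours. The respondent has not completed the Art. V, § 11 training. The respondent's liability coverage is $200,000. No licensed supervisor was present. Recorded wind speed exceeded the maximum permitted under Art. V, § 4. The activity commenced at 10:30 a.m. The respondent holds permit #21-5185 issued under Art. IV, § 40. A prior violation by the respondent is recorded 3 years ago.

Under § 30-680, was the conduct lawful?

No — unlawful.

(i) no residence in 300 ft — fails.
(ii) supervisor present — fails.
(a): F OR F → false.
(b) own property — met.
(c) holds permit — met.
(1) = F AND T AND T = false.
(i) no prior violation — fails.
(ii) weather ok — not satisfied.
(a) = F OR F = false.
(b) coverage ≥ $150,000 — satisfied.
(c) start within hours — satisfied.
So (2) is not satisfied (F AND T AND T).
(3) ≤ 4 hrs duration — not met.
So Overall is not satisfied (F OR F OR F).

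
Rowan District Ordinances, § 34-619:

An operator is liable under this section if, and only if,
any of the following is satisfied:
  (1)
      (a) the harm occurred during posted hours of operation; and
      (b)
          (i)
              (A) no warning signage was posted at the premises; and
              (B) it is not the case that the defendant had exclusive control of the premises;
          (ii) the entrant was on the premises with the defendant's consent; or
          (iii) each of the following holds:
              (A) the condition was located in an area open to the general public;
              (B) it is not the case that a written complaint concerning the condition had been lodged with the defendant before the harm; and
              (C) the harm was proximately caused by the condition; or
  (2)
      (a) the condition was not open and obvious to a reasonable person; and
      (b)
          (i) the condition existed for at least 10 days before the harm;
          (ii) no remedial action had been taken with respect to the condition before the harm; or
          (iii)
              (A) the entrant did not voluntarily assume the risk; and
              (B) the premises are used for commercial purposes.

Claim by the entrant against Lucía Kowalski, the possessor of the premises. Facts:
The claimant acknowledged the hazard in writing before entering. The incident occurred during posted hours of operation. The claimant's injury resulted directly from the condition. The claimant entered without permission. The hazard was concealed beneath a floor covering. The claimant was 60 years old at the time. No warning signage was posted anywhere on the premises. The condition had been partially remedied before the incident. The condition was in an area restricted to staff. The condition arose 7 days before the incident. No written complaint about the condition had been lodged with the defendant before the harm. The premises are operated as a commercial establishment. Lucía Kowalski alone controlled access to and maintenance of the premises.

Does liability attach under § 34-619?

(a) during posted hours — satisfied.
(A) no signage posted — satisfied.
(B) not (exclusive control) — not satisfied.
So (i) is not satisfied (T AND F).
(ii) consent to enter — not met.
(A) public area — fails.
(B) not (complaint lodged) — met.
(C) proximate cause — satisfied.
(iii): F AND T AND T → false.
So (b) is not satisfied (F OR F OR F).
(1): T AND F → false.
(a) not open/obvious — met.
(i) condition ≥10 days old — not met.
(ii) no remedial action — not satisfied.
(A) no assumed risk — not satisfied.
(B) commercial use — met.
(iii): F AND T → false.
(b) = F OR F OR F = false.
(2): T AND F → false.
Overall = F OR F = false.

No — not liable.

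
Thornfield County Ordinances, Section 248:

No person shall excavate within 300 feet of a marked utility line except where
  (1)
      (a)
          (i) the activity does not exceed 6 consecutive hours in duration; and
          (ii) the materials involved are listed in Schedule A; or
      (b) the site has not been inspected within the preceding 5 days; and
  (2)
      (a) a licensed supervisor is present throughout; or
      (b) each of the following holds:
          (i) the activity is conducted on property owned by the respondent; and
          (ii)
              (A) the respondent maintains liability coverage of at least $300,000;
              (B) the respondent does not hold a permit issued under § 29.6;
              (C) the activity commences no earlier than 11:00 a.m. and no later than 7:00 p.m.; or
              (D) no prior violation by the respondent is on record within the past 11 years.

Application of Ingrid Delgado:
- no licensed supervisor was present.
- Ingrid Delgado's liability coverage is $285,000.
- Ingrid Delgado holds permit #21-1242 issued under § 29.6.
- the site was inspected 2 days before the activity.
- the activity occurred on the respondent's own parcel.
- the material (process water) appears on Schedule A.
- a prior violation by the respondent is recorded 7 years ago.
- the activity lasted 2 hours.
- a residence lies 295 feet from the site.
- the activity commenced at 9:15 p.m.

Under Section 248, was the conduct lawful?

(i) ≤ 6 hrs duration — satisfied.
(ii) Schedule A material — holds.
(a) = T AND T = true.
(b) not (site inspected) — not satisfied.
(1): T OR F → true.
(a) supervisor present — fails.
(i) own property — met.
(A) coverage ≥ $300,000 — not met.
(B) not (holds permit) — fails.
(C) start within hours — not satisfied.
(D) no prior violation — fails.
(ii) = F OR F OR F OR F = false.
So (b) is not satisfied (T AND F).
(2): F OR F → false.
Overall = T AND F = false.

No — unlawful.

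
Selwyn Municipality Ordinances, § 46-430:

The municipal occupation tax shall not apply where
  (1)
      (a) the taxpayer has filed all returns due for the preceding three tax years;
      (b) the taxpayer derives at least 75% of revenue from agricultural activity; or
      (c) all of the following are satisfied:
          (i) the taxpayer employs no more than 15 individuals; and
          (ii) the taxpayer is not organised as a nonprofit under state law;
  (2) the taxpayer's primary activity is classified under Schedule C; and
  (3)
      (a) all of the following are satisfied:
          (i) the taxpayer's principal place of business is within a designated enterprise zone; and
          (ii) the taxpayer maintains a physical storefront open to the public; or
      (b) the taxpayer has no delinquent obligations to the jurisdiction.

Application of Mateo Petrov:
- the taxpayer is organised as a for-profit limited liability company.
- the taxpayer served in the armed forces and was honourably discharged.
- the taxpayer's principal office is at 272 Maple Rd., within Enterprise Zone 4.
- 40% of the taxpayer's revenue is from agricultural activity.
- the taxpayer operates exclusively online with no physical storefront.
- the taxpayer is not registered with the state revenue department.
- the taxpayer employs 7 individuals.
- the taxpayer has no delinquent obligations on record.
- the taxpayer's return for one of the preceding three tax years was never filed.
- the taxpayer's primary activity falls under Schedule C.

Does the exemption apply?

Yes — exempt.

(a) returns current — not met.
(b) ≥75% agricultural — fails.
(i) ≤ 15 employees — satisfied.
(ii) not (nonprofit) — holds.
(c): T AND T → true.
So (1) is satisfied (F OR F OR T).
(2) Schedule C activity — holds.
(i) in enterprise zone — holds.
(ii) has storefront — not satisfied.
So (a) is not satisfied (T AND F).
(b) no delinquency — satisfied.
(3) = F OR T = true.
Overall = T AND T AND T = true.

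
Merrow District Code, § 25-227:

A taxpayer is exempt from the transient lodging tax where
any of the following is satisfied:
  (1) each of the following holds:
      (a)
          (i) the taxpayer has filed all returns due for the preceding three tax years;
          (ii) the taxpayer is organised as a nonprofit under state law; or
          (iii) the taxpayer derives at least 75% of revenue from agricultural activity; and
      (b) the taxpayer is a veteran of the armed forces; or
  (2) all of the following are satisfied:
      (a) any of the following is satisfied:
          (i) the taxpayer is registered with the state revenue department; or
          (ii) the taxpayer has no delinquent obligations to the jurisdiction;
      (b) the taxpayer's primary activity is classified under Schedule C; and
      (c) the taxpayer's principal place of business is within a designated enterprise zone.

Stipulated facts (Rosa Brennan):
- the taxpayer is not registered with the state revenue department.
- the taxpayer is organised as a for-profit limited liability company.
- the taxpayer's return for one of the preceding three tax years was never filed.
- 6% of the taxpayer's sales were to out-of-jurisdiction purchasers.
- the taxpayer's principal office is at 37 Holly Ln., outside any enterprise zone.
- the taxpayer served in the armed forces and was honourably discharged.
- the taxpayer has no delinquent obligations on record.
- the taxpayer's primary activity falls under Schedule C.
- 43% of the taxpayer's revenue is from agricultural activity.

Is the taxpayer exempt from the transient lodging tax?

No — not exempt.

(i) returns current — fails.
(ii) nonprofit — fails.
(iii) ≥75% agricultural — not met.
(a): F OR F OR F → false.
(b) veteran — holds.
(1) = F AND T = false.
(i) state-registered — fails.
(ii) no delinquency — holds.
(a): F OR T → true.
(b) Schedule C activity — holds.
(c) in enterprise zone — not met.
(2) = T AND T AND F = false.
So Overall is not satisfied (F OR F).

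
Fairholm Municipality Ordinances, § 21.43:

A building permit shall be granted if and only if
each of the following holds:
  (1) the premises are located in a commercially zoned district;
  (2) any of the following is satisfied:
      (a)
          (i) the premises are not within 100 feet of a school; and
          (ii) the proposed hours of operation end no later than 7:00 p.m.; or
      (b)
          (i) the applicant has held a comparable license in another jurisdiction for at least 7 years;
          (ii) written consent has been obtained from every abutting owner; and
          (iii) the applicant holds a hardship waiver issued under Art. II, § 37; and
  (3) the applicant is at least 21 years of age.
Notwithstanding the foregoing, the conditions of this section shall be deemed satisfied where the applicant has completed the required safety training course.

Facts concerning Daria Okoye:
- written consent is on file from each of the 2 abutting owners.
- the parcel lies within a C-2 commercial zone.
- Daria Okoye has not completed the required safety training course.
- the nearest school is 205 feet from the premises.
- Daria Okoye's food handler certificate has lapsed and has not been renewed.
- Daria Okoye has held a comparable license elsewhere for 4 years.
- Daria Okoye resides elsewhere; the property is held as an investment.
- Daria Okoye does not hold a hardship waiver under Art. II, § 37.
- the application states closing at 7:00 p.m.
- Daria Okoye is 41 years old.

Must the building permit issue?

Yes — granted.

(1) commercially zoned — satisfied.
(i) ≥100 ft from school — satisfied.
(ii) closes by 7 p.m. — met.
(a) = T AND T = true.
(i) prior license ≥ 7 yr — fails.
(ii) all abutters consent — satisfied.
(iii) hardship waiver — not met.
(b) = F AND T AND F = false.
So (2) is satisfied (T OR F).
(3) age ≥ 21 — holds.
Overall = T AND T AND T = true.
Exception (safety training) — not satisfied.
Result: main true OR exception false → true.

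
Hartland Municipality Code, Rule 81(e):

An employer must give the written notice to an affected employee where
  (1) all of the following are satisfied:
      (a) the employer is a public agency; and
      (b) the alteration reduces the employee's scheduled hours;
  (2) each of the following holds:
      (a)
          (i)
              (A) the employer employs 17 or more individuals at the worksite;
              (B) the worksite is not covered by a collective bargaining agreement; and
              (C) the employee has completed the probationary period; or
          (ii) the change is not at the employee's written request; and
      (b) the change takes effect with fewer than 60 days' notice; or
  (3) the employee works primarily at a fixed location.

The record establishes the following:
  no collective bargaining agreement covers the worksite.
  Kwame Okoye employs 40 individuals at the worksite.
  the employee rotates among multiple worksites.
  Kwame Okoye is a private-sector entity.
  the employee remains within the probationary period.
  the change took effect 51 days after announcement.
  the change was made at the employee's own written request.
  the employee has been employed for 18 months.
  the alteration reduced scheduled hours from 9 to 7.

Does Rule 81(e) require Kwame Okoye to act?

No — not required.

(a) public agency — not satisfied.
(b) hours reduced — met.
(1) = F AND T = false.
(A) ≥ 17 at site — met.
(B) no CBA — met.
(C) past probation — not met.
(i) = T AND T AND F = false.
(ii) not employee-requested — fails.
(a) = F OR F = false.
(b) < 60 days' notice — met.
So (2) is not satisfied (F AND T).
(3) fixed location — not met.
Overall: F OR F OR F → false.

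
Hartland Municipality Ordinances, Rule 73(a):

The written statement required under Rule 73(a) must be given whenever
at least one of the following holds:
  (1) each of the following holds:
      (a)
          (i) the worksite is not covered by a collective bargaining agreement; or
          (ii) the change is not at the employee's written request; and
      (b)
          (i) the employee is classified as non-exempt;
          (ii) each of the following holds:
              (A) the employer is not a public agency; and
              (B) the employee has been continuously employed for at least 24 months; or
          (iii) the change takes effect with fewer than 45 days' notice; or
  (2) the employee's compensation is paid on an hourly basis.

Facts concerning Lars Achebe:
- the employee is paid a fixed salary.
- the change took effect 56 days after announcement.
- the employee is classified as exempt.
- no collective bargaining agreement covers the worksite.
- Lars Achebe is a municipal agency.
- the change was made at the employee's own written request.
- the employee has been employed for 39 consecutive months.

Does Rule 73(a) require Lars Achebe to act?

(i) no CBA — satisfied.
(ii) not employee-requested — not satisfied.
(a) = T OR F = true.
(i) non-exempt — not met.
(A) not (public agency) — not satisfied.
(B) tenure ≥ 24 mo. — met.
So (ii) is not satisfied (F AND T).
(iii) < 45 days' notice — fails.
So (b) is not satisfied (F OR F OR F).
(1): T AND F → false.
(2) hourly-paid — fails.
Overall = F OR F = false.

No — not required.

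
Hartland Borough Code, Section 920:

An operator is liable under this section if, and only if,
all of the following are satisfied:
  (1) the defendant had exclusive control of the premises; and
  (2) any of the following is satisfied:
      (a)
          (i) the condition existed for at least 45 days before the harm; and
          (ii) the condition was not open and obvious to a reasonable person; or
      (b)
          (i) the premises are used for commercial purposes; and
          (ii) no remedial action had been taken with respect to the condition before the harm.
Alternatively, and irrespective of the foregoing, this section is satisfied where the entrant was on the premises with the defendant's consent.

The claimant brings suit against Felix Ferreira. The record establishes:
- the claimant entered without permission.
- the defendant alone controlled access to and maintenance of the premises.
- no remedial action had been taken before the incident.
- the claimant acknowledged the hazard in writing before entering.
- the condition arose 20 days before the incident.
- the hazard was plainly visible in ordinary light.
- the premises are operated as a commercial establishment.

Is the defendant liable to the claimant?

Yes — liable.

(1) exclusive control — satisfied.
(i) condition ≥45 days old — not satisfied.
(ii) not open/obvious — not met.
So (a) is not satisfied (F AND F).
(i) commercial use — satisfied.
(ii) no remedial action — met.
So (b) is satisfied (T AND T).
(2) = F OR T = true.
So Overall is satisfied (T AND T).
Exception (consent to enter) — not satisfied.
Result: main true OR exception false → true.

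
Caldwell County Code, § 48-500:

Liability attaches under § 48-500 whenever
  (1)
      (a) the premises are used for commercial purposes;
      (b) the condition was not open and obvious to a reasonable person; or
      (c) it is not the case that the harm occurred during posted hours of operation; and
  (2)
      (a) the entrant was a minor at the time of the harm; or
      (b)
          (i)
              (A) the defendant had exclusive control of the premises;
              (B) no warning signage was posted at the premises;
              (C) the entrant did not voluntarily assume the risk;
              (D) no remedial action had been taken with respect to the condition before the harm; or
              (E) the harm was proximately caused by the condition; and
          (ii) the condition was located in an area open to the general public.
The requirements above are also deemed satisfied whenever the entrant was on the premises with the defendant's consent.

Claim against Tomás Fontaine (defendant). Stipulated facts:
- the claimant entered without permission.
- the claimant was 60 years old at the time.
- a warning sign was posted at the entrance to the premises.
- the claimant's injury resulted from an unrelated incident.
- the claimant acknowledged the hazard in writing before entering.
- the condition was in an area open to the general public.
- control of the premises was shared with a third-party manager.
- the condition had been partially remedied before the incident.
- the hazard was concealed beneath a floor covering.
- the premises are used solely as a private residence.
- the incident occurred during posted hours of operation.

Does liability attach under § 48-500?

No — not liable.

(a) commercial use — fails.
(b) not open/obvious — met.
(c) not (during posted hours) — fails.
(1): F OR T OR F → true.
(a) entrant a minor — fails.
(A) exclusive control — not satisfied.
(B) no signage posted — fails.
(C) no assumed risk — fails.
(D) no remedial action — fails.
(E) proximate cause — not satisfied.
So (i) is not satisfied (F OR F OR F OR F OR F).
(ii) public area — holds.
(b): F AND T → false.
(2): F OR F → false.
Overall = T AND F = false.
Exception (consent to enter) — not satisfied.
Result: main false OR exception false → false.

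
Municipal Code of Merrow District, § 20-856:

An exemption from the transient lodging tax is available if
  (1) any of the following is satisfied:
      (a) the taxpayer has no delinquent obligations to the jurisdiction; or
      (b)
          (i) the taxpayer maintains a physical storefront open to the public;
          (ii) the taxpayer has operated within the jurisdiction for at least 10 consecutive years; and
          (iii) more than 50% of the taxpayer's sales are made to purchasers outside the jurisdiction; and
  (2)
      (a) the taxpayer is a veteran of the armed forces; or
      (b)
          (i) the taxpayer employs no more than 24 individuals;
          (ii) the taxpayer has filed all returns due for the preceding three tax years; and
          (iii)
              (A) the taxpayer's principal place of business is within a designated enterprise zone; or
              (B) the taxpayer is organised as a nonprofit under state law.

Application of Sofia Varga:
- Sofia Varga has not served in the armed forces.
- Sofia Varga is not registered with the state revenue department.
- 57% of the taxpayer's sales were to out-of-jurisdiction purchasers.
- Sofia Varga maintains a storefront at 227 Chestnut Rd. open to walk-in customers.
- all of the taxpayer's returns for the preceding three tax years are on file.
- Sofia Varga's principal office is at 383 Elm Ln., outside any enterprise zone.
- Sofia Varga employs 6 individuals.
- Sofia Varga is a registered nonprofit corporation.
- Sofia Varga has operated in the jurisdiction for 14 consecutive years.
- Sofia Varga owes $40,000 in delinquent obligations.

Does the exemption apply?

(a) no delinquency — not met.
(i) has storefront — met.
(ii) ≥ 10 yrs in jurisdiction — satisfied.
(iii) >50% out-of-jur. sales — met.
So (b) is satisfied (T AND T AND T).
(1): F OR T → true.
(a) veteran — not met.
(i) ≤ 24 employees — holds.
(ii) returns current — holds.
(A) in enterprise zone — not satisfied.
(B) nonprofit — satisfied.
So (iii) is satisfied (F OR T).
So (b) is satisfied (T AND T AND T).
(2): F OR T → true.
Overall: T AND T → true.

Yes — exempt.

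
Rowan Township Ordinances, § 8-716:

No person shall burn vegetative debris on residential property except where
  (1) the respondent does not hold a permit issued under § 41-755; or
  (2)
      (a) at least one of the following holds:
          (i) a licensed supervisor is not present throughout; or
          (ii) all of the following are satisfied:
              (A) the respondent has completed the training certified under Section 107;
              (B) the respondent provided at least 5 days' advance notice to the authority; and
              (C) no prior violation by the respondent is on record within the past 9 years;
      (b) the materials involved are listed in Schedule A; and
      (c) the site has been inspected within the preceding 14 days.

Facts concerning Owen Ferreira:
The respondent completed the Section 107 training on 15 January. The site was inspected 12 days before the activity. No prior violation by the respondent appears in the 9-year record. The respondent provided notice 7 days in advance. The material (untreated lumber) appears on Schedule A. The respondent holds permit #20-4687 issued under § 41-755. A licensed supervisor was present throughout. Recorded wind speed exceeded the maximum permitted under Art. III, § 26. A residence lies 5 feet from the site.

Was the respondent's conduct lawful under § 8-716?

(1) not (holds permit) — not satisfied.
(i) not (supervisor present) — fails.
(A) training certified — met.
(B) ≥5 days' notice — holds.
(C) no prior violation — holds.
(ii): T AND T AND T → true.
So (a) is satisfied (F OR T).
(b) Schedule A material — satisfied.
(c) site inspected — satisfied.
(2) = T AND T AND T = true.
Overall: F OR T → true.

Yes — lawful.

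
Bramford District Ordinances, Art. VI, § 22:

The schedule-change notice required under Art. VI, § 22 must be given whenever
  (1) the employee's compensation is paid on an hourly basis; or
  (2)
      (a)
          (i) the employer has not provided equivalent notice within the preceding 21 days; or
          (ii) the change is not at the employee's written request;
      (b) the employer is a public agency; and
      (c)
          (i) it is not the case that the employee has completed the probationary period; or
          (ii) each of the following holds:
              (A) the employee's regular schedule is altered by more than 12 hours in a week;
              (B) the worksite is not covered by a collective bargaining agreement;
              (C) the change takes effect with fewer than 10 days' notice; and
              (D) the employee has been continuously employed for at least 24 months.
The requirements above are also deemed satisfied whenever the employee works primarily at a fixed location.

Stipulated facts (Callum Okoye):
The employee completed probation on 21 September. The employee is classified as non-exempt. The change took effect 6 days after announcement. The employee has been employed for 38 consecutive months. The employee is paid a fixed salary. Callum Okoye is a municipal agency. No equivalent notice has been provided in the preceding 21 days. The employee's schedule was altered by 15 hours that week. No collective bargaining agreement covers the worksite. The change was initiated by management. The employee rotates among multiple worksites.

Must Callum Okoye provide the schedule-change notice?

Yes — required.

(1) hourly-paid — fails.
(i) no recent notice — satisfied.
(ii) not employee-requested — met.
(a): T OR T → true.
(b) public agency — satisfied.
(i) not (past probation) — not satisfied.
(A) schedule shift > 12h — met.
(B) no CBA — holds.
(C) < 10 days' notice — met.
(D) tenure ≥ 24 mo. — satisfied.
So (ii) is satisfied (T AND T AND T AND T).
(c): F OR T → true.
(2): T AND T AND T → true.
So Overall is satisfied (F OR T).
Exception (fixed location) — not satisfied.
Result: main true OR exception false → true.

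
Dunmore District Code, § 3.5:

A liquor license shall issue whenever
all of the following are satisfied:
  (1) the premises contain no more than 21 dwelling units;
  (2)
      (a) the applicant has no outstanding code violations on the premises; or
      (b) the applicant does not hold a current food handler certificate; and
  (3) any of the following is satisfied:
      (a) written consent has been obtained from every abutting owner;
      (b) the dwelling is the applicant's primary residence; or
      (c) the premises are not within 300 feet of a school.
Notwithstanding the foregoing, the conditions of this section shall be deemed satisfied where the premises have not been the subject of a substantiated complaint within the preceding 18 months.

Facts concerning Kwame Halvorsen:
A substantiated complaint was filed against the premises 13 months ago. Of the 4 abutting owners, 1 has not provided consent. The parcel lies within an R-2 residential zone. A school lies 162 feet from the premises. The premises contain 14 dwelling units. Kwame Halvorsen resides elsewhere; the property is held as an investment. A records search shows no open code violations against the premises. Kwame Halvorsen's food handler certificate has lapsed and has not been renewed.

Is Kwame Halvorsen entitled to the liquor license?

No — denied.

(1) ≤ 21 units — met.
(a) no code violations — met.
(b) not (food handler cert.) — holds.
So (2) is satisfied (T OR T).
(a) all abutters consent — not met.
(b) primary residence — fails.
(c) ≥300 ft from school — not satisfied.
So (3) is not satisfied (F OR F OR F).
Overall = T AND T AND F = false.
Exception (no complaint in 18 mo.) — not satisfied.
Result: main false OR exception false → false.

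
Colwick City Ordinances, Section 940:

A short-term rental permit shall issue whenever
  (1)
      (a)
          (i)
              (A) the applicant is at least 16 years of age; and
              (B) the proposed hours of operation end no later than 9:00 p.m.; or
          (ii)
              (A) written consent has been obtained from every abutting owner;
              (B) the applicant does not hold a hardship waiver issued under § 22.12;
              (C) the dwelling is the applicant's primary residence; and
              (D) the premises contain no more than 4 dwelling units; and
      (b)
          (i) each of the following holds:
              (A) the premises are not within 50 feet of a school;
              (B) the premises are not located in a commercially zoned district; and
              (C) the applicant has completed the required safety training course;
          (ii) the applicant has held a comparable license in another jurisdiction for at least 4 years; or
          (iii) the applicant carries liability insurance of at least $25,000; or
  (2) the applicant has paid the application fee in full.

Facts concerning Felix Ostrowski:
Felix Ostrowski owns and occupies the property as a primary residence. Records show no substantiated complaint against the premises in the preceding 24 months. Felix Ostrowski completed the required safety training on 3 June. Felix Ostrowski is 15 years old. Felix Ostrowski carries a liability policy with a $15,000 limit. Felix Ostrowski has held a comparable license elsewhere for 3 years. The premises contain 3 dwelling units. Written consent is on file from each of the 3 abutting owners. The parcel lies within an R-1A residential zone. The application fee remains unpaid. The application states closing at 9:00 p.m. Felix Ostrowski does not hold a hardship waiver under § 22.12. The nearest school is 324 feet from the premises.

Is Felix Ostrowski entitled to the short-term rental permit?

(A) age ≥ 16 — not satisfied.
(B) closes by 9 p.m. — met.
(i): F AND T → false.
(A) all abutters consent — holds.
(B) not (hardship waiver) — satisfied.
(C) primary residence — satisfied.
(D) ≤ 4 units — met.
(ii) = T AND T AND T AND T = true.
(a) = F OR T = true.
(A) ≥50 ft from school — holds.
(B) not (commercially zoned) — met.
(C) safety training — met.
So (i) is satisfied (T AND T AND T).
(ii) prior license ≥ 4 yr — fails.
(iii) insurance ≥ $25,000 — not met.
(b): T OR F OR F → true.
So (1) is satisfied (T AND T).
(2) fee paid — not met.
Overall: T OR F → true.

Yes — granted.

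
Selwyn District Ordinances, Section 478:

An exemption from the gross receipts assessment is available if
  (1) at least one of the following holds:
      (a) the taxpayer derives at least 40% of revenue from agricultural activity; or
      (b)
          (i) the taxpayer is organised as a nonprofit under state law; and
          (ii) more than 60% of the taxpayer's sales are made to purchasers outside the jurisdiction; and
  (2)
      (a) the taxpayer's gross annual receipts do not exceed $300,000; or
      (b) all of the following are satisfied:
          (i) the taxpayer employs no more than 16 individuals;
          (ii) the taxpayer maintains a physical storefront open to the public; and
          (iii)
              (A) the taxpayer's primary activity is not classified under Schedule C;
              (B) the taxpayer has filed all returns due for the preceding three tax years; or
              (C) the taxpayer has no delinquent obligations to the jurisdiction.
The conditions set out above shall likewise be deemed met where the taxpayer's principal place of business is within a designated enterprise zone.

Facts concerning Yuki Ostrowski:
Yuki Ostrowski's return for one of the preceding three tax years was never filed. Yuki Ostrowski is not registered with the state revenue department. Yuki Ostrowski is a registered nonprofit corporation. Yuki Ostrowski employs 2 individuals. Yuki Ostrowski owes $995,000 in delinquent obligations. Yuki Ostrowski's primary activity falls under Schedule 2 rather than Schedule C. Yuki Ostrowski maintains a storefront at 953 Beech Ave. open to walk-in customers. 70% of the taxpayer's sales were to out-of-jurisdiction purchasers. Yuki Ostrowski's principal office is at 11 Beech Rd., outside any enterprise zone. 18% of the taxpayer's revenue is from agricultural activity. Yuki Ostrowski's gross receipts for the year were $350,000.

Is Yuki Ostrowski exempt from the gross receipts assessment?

(a) ≥40% agricultural — not satisfied.
(i) nonprofit — satisfied.
(ii) >60% out-of-jur. sales — met.
So (b) is satisfied (T AND T).
(1) = F OR T = true.
(a) receipts ≤ $300,000 — not met.
(i) ≤ 16 employees — satisfied.
(ii) has storefront — met.
(A) not (Schedule C activity) — satisfied.
(B) returns current — not satisfied.
(C) no delinquency — not met.
So (iii) is satisfied (T OR F OR F).
(b): T AND T AND T → true.
(2) = F OR T = true.
Overall: T AND T → true.
Exception (in enterprise zone) — not satisfied.
Result: main true OR exception false → true.

Yes — exempt.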